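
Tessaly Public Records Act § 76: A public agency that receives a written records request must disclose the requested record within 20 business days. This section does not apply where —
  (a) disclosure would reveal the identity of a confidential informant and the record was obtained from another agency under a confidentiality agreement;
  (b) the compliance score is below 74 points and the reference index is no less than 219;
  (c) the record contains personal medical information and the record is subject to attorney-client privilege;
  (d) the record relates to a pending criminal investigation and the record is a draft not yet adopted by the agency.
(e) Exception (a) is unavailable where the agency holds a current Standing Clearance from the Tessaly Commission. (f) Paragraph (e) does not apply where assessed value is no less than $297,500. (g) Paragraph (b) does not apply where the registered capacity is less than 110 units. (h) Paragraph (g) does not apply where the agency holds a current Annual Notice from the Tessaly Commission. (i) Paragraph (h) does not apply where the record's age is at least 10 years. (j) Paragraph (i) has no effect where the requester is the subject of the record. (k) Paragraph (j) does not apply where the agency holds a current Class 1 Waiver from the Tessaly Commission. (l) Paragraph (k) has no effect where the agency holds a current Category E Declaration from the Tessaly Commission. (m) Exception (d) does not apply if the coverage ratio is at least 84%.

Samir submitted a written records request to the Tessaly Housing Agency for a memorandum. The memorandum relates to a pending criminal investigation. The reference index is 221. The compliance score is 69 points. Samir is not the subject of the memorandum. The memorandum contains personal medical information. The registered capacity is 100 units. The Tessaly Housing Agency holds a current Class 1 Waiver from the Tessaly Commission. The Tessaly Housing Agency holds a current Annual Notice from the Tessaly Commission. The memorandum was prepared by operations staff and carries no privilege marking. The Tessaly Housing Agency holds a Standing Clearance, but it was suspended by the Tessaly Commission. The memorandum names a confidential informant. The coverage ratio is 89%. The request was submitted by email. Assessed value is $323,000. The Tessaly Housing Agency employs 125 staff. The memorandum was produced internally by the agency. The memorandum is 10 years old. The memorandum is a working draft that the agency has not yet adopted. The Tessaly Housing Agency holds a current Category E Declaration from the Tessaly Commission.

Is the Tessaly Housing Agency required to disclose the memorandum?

Yes — the Tessaly Housing Agency must disclose the memorandum.

Exception (a) fails — the memorandum was produced internally.
Exception (b): the compliance score is 69 points, below the 74 points limit; the reference index is 221, meeting the 219 threshold — every condition holds. Turning to paragraphs (g)–(l): (g) operates against (b): the registered capacity is 100 units, less than the 110 units limit. (h) would limit (g) — a current Annual Notice is held — but (i) sets (h) aside: (i) operates against (h): the record's age is 10 years, meeting the 10 years threshold. (j), which would lift (i), does not operate here — Samir is not the subject of the memorandum. (b) is therefore removed.
Exception (c) fails — the memorandum carries no privilege marking.
Exception (d) is satisfied on its face — the memorandum relates to a pending investigation; the memorandum is an unadopted draft. However, paragraph (m) must be considered: (m) is triggered — the coverage ratio is 89%, meeting the 84% threshold. Exception (d) does not apply.
No exception applies. The general rule governs.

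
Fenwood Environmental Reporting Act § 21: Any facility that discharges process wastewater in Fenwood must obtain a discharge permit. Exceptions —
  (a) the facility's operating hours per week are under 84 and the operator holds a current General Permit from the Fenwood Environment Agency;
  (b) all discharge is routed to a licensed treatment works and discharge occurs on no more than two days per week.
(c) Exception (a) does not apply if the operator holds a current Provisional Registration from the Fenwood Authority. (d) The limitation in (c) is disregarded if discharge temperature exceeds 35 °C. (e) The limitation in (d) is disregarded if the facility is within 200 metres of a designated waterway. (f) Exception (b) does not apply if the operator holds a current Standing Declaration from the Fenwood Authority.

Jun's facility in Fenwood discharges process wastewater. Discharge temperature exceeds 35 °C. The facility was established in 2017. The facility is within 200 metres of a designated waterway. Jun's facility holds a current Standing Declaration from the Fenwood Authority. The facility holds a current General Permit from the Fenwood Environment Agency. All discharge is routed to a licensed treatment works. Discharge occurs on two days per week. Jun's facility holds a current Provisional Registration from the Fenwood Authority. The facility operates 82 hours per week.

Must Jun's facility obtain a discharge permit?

Yes — Jun's facility must obtain a discharge permit.

Exception (a)'s conditions are all satisfied: the facility's operating hours per week are 82, under the 84 limit; a current General Permit is held. But: (c) is triggered — a current Provisional Registration is held. (d) would limit (c) — discharge temperature exceeds 35 °C — but (e) sets (d) aside: (e) operates against (d): the facility is within 200 m of a designated waterway. So (a) is unavailable.
Exception (b): discharge is routed to a licensed treatment works; discharge occurs on no more than two days per week — every condition holds. But: (f) is triggered — a current Standing Declaration is held. So (b) is unavailable.
Every exception is unavailable, so the rule governs.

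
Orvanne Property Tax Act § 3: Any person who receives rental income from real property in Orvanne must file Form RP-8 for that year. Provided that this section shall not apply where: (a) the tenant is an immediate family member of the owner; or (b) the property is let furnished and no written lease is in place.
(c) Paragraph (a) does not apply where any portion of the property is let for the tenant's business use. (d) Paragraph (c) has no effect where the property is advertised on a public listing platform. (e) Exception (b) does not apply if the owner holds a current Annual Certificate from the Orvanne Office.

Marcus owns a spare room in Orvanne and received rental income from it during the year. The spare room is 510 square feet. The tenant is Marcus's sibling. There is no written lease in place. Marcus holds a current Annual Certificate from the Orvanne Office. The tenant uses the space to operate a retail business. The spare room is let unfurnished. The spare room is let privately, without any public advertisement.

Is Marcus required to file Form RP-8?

Exception (a): the tenant is an immediate family member — every condition holds. But: (c) operates against (a): the space is let for business use. (d), which would lift (c), is not engaged — the property is let privately without advertisement. Exception (a) does not apply.
Exception (b) fails — the property is let unfurnished.
Every exception is unavailable, so the rule governs.

Yes — Marcus must file Form RP-8.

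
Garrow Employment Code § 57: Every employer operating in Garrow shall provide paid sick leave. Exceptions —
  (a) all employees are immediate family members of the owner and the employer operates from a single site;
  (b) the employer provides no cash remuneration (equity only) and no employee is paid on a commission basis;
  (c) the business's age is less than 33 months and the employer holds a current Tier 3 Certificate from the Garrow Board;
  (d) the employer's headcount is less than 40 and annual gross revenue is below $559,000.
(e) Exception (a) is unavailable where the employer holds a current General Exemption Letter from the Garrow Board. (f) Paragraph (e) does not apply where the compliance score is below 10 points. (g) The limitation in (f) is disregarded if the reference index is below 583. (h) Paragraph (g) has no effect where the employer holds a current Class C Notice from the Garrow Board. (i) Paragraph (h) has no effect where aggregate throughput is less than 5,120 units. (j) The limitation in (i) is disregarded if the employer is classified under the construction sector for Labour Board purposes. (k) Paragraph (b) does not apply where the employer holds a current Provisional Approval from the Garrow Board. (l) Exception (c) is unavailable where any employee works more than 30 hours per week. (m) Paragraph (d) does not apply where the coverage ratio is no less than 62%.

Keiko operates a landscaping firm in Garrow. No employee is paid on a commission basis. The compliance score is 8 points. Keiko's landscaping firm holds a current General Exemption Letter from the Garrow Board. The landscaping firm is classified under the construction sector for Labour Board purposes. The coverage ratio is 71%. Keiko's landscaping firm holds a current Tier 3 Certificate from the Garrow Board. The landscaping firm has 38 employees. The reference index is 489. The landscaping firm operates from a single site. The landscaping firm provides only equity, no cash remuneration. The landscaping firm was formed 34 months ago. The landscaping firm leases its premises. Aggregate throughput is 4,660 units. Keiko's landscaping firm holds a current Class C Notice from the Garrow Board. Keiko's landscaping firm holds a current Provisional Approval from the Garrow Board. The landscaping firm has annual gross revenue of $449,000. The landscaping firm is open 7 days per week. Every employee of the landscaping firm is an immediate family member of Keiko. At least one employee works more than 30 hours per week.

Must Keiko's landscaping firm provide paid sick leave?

Exception (a): every employee is an immediate family member; the employer operates from a single site — every condition holds. As to paragraphs (e)–(j): (e) applies (a current General Exemption Letter is held), but is set aside by (f): (f) operates against (e): the compliance score is 8 points, below the 10 points limit. (g) would limit (f) — the reference index is 489, below the 583 limit — but (h) sets (g) aside: (h) operates against (g): a current Class C Notice is held. (i) would limit (h) — aggregate throughput is 4,660 units, less than the 5,120 units limit — but (j) sets (i) aside: (j) applies — the landscaping firm is classified under the construction sector. (a) remains available.
Exception (b)'s conditions are all satisfied: remuneration is equity-only; no employee is paid on commission. Turning to paragraph (k): (k) applies — a current Provisional Approval is held. Exception (b) does not apply.
Exception (c) fails — the business's age is 34 months, not less than 33 months.
Exception (d)'s conditions are all satisfied: the employer's headcount is 38, less than the 40 limit; annual gross revenue is $449,000, below the $559,000 limit. But applying paragraph (m): (m) is triggered — the coverage ratio is 71%, meeting the 62% threshold. (d) is therefore removed.

No — exception (a) applies; Keiko's landscaping firm is not required to provide paid sick leave.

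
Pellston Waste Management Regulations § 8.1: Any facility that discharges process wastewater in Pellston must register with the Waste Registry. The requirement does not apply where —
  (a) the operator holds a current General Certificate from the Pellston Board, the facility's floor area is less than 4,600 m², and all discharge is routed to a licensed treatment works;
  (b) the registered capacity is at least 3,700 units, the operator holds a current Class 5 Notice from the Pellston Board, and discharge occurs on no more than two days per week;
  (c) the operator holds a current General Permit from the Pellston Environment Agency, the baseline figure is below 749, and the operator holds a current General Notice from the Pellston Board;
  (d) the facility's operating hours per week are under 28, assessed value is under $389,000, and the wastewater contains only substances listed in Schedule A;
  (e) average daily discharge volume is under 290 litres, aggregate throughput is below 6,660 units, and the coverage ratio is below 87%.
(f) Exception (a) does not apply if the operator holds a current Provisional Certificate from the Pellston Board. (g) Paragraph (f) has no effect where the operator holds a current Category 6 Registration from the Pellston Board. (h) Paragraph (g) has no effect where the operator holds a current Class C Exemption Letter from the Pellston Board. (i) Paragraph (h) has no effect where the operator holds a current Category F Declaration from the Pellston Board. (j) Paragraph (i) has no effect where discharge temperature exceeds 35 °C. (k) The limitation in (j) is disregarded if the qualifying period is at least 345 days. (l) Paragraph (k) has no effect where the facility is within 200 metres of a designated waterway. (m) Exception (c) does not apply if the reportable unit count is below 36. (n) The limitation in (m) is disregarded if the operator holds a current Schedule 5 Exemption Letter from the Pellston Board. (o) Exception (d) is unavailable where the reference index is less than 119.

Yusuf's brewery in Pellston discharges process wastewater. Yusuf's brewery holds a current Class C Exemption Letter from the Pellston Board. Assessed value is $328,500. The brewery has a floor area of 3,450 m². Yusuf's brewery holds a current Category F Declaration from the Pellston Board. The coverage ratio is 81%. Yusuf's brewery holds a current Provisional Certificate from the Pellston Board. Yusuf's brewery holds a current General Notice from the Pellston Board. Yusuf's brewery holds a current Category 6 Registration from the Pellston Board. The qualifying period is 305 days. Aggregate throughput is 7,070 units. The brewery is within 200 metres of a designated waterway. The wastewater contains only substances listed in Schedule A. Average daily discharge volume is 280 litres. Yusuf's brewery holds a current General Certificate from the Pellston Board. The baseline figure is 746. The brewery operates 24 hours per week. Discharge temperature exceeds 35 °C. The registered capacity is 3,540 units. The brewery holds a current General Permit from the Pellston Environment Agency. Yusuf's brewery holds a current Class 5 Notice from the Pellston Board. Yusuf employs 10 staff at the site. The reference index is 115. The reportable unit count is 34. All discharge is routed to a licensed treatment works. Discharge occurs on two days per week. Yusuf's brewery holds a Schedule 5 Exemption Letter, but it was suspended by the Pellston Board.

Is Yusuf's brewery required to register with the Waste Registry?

Yes — Yusuf's brewery must register with the Waste Registry.

Exception (a)'s conditions are all satisfied: a current General Certificate is held; the facility's floor area is 3,450 m², less than the 4,600 m² limit; discharge is routed to a licensed treatment works. However, paragraphs (f)–(l) must be considered: (f) operates against (a): a current Provisional Certificate is held. (g) would limit (f) — a current Category 6 Registration is held — but (h) sets (g) aside: (h) is engaged — a current Class C Exemption Letter is held. (i) is engaged (a current Category F Declaration is held), but yields to (j): (j) operates against (i): discharge temperature exceeds 35 °C. (k) is inapplicable (the qualifying period is 305 days, short of 345 days), so (j) stands. So (a) is unavailable.
Exception (b) does not apply: the registered capacity is 3,540 units, short of 3,700 units.
Exception (c) is satisfied on its face — a current General Permit is held; the baseline figure is 746, below the 749 limit; a current General Notice is held. But: (m) is triggered — the reportable unit count is 34, below the 36 limit. (n) is not triggered (there is no Schedule 5 Exemption Letter in force), so (m) stands. So (c) is unavailable.
Exception (d) is satisfied on its face — the facility's operating hours per week are 24, under the 28 limit; assessed value is $328,500, under the $389,000 limit; the wastewater is Schedule-A-only. But: (o) operates against (d): the reference index is 115, less than the 119 limit. (d) is therefore removed.
Exception (e) fails — aggregate throughput is 7,070 units, not below 6,660 units.
Every exception is unavailable, so the rule governs.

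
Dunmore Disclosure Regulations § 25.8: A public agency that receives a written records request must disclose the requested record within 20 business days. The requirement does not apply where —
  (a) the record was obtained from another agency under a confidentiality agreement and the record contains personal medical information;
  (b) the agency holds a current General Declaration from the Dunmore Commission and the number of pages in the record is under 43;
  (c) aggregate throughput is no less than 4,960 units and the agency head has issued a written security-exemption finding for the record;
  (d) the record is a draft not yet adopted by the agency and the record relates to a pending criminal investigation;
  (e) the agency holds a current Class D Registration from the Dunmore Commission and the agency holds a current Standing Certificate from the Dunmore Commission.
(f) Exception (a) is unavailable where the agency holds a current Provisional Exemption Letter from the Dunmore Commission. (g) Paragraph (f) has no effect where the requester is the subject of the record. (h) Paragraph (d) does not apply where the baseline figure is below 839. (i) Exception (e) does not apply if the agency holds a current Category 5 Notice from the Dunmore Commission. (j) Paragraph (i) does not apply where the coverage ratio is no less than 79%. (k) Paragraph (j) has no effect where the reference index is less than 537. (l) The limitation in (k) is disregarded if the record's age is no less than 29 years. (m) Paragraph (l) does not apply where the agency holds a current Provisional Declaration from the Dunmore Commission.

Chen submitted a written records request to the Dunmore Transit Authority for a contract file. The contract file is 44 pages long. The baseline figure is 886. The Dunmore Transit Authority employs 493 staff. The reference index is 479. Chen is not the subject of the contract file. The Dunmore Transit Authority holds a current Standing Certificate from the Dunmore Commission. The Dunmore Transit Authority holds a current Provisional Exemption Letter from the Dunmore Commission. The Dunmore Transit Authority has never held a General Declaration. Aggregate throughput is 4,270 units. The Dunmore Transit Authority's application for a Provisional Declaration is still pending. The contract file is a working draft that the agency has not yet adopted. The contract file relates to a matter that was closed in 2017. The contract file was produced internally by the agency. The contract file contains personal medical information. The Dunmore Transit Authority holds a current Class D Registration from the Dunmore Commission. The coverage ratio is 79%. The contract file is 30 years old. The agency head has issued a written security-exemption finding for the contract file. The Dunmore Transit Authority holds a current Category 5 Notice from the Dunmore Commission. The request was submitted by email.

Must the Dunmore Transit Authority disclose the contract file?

No — exception (e) applies; the Dunmore Transit Authority is not required to disclose the contract file.

Exception (a) requires that the record was obtained from another agency under a confidentiality agreement; but the contract file was produced internally, so (a) is unavailable.
Exception (b) fails — no current General Declaration is held.
Exception (c) fails — aggregate throughput is 4,270 units, short of 4,960 units.
Exception (d) fails — the contract file relates to a closed matter.
All of (e)'s requirements are met (a current Class D Registration is held; a current Standing Certificate is held). Applying paragraphs (i)–(m): (i) operates (a current Category 5 Notice is held), but is displaced by (j): (j) operates against (i): the coverage ratio is 79%, meeting the 79% threshold. (k) is triggered (the reference index is 479, less than the 537 limit), but is overridden by (l): (l) is triggered — the record's age is 30 years, meeting the 29 years threshold. (m) is not engaged (the Provisional Declaration is not current), so (l) stands. Exception (e) stands.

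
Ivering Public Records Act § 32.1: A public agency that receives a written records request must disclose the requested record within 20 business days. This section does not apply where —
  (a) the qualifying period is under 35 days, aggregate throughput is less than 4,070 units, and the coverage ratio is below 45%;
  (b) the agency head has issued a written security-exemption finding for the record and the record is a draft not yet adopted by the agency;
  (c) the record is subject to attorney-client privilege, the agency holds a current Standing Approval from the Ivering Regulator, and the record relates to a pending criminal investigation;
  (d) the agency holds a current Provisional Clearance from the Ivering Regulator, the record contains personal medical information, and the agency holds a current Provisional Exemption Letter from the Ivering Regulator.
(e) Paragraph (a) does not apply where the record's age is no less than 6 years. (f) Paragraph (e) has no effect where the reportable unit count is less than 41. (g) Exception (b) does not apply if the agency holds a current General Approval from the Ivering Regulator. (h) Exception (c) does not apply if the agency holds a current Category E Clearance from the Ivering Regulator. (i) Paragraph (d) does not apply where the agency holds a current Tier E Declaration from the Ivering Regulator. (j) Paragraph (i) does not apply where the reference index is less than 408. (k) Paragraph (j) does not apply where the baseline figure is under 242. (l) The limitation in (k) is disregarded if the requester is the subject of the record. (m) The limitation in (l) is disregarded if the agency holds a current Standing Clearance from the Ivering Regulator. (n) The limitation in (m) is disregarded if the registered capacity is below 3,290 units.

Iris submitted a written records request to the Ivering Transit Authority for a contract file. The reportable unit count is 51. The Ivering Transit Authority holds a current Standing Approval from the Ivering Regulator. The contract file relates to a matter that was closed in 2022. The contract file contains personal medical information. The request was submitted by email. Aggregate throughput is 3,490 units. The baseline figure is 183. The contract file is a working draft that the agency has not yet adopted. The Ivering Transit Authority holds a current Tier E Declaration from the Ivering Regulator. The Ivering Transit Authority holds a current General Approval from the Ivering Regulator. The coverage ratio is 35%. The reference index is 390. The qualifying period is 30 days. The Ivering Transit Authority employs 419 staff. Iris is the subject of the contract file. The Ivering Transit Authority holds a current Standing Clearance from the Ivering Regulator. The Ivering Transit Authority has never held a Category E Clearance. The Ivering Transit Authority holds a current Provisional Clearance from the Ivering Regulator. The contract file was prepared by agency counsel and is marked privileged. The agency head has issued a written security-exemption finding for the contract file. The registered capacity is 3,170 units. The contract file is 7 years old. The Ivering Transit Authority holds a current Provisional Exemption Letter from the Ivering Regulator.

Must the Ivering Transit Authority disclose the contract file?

All of (a)'s requirements are met (the qualifying period is 30 days, under the 35 days limit; aggregate throughput is 3,490 units, less than the 4,070 units limit; the coverage ratio is 35%, below the 45% limit). But applying paragraphs (e)–(f): (e) applies — the record's age is 7 years, meeting the 6 years threshold. (f) is not triggered (the reportable unit count is 51, not less than 41), so (e) stands. Exception (a) does not apply.
Exception (b) is satisfied on its face — a written security-exemption finding has been issued; the contract file is an unadopted draft. Turning to paragraph (g): (g) is triggered — a current General Approval is held. (b) is therefore removed.
Exception (c) does not apply: the contract file relates to a closed matter.
Exception (d): a current Provisional Clearance is held; the contract file contains personal medical information; a current Provisional Exemption Letter is held — every condition holds. Considering the limiting provisions: (i) operates (a current Tier E Declaration is held), but is set aside by (j): (j) operates — the reference index is 390, less than the 408 limit. (k) would limit (j) — the baseline figure is 183, under the 242 limit — but (l) sets (k) aside: (l) operates against (k): Iris is the subject of the contract file. (m) applies (a current Standing Clearance is held), but is displaced by (n): (n) operates against (m): the registered capacity is 3,170 units, below the 3,290 units limit. (d) remains available.

No — exception (d) applies; the Ivering Transit Authority is not required to disclose the contract file.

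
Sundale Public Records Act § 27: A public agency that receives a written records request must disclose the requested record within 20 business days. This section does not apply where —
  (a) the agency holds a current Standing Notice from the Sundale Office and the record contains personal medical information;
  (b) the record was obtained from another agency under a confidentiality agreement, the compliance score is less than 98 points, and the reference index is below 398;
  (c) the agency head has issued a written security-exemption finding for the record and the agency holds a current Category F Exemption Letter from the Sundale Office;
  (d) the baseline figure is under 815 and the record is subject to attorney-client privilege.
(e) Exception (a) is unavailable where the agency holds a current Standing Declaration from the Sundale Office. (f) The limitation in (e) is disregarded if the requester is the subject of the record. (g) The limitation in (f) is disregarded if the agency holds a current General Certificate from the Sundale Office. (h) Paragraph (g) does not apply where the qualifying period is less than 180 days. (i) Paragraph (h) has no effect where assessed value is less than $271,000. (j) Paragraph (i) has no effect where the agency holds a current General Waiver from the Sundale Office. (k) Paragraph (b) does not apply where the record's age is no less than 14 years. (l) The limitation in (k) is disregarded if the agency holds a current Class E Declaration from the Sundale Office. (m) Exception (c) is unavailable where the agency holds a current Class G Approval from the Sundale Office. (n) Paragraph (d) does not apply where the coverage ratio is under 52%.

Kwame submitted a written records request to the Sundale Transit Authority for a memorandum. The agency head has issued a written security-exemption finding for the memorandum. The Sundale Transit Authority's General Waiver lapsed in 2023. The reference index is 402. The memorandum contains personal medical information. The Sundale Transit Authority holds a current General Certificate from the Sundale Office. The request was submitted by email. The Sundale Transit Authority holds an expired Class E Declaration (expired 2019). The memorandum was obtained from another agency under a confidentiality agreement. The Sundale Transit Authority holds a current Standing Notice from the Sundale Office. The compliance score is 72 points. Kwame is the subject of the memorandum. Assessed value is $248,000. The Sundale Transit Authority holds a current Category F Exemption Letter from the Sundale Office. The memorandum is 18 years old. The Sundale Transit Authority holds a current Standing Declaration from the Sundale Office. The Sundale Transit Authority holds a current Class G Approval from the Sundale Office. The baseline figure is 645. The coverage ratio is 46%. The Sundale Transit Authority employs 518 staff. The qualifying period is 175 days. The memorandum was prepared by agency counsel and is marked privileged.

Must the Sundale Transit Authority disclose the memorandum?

Exception (a) is satisfied on its face — a current Standing Notice is held; the memorandum contains personal medical information. But: (e) is engaged — a current Standing Declaration is held. (f) applies (Kwame is the subject of the memorandum), but is displaced by (g): (g) operates against (f): a current General Certificate is held. (h) would limit (g) — the qualifying period is 175 days, less than the 180 days limit — but (i) sets (h) aside: (i) operates against (h): assessed value is $248,000, less than the $271,000 limit. (j), which would lift (i), is inapplicable — there is no General Waiver in force. So (a) is unavailable.
Exception (b) fails — the reference index is 402, not below 398.
All of (c)'s requirements are met (a written security-exemption finding has been issued; a current Category F Exemption Letter is held). But: (m) is triggered — a current Class G Approval is held. Exception (c) does not apply.
Exception (d)'s conditions are all satisfied: the baseline figure is 645, under the 815 limit; the memorandum is privileged. But applying paragraph (n): (n) is triggered — the coverage ratio is 46%, under the 52% limit. (d) is therefore removed.
Every exception is unavailable, so the rule governs.

Yes — the Sundale Transit Authority must disclose the memorandum.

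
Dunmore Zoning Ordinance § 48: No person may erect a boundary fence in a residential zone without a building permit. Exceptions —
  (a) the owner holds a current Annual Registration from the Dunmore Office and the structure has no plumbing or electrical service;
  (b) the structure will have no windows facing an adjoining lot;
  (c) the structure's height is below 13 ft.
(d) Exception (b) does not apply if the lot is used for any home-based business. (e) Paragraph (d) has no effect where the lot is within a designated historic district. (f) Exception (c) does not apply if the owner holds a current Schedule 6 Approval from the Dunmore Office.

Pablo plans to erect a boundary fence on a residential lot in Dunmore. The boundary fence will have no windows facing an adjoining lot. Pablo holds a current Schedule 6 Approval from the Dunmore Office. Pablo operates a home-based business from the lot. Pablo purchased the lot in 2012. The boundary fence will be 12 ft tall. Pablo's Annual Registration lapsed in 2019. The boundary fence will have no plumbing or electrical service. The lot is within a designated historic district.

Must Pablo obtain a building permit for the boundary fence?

No — exception (b) applies; Pablo does not need a building permit.

Exception (a) does not apply: no current Annual Registration is held.
Exception (b): no windows face an adjoining lot — every condition holds. Under paragraphs (d)–(e): (d) would limit (b) — a home-based business operates on the lot — but (e) sets (d) aside: (e) operates against (d): the lot is in a historic district. (b) remains available.
Exception (c) is satisfied on its face — the structure's height is 12 ft, below the 13 ft limit. But applying paragraph (f): (f) operates against (c): a current Schedule 6 Approval is held. So (c) is unavailable.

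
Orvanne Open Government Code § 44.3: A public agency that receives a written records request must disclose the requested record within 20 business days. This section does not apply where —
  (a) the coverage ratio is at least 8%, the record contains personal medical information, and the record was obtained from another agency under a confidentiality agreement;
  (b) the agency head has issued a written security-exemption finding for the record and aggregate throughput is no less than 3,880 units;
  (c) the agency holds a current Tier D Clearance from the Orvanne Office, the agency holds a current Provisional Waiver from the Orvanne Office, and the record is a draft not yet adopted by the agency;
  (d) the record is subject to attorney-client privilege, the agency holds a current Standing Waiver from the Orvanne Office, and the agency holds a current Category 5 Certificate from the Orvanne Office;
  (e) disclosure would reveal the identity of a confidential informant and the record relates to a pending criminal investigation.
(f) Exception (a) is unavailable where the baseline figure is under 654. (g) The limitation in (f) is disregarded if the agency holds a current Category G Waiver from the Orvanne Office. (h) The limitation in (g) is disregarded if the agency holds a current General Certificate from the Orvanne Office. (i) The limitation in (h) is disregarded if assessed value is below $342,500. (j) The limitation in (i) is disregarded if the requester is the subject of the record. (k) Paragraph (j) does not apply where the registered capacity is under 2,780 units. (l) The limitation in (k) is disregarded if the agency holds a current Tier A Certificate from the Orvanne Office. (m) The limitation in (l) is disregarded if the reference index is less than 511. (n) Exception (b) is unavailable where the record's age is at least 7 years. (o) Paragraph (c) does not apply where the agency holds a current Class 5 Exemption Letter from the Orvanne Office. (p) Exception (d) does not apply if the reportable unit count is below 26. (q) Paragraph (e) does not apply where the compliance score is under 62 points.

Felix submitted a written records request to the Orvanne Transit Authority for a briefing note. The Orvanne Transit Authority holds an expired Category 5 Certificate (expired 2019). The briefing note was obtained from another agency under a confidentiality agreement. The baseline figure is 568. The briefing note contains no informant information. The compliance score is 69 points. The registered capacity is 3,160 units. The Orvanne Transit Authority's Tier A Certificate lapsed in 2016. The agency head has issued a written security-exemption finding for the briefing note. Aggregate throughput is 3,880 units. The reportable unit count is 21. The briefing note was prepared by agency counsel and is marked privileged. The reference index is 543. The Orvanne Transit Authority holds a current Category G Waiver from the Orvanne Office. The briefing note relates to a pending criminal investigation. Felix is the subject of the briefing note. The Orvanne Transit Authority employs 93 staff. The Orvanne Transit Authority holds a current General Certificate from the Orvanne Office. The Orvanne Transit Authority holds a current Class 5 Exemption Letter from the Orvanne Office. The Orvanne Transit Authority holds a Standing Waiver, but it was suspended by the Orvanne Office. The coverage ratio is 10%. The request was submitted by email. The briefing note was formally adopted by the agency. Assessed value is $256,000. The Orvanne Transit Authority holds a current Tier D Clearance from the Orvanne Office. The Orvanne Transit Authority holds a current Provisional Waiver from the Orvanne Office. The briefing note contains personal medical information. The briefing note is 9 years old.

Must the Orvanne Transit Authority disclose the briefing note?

All of (a)'s requirements are met (the coverage ratio is 10%, meeting the 8% threshold; the briefing note contains personal medical information; the briefing note was obtained under a confidentiality agreement). But applying paragraphs (f)–(m): (f) operates against (a): the baseline figure is 568, under the 654 limit. (g) would limit (f) — a current Category G Waiver is held — but (h) sets (g) aside: (h) applies — a current General Certificate is held. (i) is triggered (assessed value is $256,000, below the $342,500 limit), but is set aside by (j): (j) applies — Felix is the subject of the briefing note. (k) is not engaged (the registered capacity is 3,160 units, not under 2,780 units), so (j) stands. (a) is therefore removed.
Exception (b): a written security-exemption finding has been issued; aggregate throughput is 3,880 units, meeting the 3,880 units threshold — every condition holds. However, paragraph (n) must be considered: (n) applies — the record's age is 9 years, meeting the 7 years threshold. Exception (b) does not apply.
Exception (c) fails — the briefing note has been formally adopted.
Exception (d) fails — the Standing Waiver is not current.
Exception (e) does not apply: the briefing note contains no informant information.
No exception displaces § 44.3.

Yes — the Orvanne Transit Authority must disclose the briefing note.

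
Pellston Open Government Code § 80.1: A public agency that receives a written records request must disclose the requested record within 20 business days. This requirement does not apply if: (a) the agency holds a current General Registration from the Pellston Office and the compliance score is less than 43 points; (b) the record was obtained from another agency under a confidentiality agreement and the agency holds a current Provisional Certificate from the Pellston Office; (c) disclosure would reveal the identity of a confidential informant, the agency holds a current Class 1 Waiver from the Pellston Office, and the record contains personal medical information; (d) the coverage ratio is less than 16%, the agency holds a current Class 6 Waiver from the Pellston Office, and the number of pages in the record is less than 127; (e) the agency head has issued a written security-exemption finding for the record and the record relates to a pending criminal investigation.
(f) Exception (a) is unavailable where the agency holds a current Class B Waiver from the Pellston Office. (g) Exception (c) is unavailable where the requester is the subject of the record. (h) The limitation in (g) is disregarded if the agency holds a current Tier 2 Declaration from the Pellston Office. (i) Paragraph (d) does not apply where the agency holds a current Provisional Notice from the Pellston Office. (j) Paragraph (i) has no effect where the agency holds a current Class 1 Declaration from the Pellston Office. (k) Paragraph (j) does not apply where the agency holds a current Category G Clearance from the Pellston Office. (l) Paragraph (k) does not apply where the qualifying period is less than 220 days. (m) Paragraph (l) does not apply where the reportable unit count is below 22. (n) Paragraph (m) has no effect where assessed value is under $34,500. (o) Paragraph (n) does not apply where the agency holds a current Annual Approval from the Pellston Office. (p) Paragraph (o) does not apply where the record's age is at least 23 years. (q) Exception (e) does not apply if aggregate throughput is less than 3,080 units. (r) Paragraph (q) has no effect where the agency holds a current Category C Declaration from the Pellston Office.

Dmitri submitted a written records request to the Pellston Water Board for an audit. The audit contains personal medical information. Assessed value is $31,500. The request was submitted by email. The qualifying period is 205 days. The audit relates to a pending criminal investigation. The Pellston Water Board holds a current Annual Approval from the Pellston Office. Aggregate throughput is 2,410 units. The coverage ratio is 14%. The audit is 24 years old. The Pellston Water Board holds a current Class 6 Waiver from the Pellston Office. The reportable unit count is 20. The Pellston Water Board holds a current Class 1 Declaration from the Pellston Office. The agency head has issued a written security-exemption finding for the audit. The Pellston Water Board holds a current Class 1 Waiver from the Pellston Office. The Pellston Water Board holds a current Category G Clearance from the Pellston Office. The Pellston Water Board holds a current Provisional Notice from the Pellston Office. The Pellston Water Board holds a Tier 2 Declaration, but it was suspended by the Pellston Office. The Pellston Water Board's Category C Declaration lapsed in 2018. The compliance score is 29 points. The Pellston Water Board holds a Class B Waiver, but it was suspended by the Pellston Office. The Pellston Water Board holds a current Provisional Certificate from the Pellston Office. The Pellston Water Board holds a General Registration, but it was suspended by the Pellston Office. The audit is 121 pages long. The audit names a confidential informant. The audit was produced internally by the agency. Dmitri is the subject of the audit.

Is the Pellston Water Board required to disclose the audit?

Exception (a) does not apply: there is no General Registration in force.
Exception (b) requires that the record was obtained from another agency under a confidentiality agreement; but the audit was produced internally, so (b) is unavailable.
Exception (c): the audit names a confidential informant; a current Class 1 Waiver is held; the audit contains personal medical information — every condition holds. But: (g) operates against (c): Dmitri is the subject of the audit. (h), which would lift (g), is not triggered — the Tier 2 Declaration is not current. (c) is therefore removed.
Exception (d): the coverage ratio is 14%, less than the 16% limit; a current Class 6 Waiver is held; the number of pages in the record is 121, less than the 127 limit — every condition holds. Under paragraphs (i)–(p): (i) would limit (d) — a current Provisional Notice is held — but (j) sets (i) aside: (j) is engaged — a current Class 1 Declaration is held. (k) would limit (j) — a current Category G Clearance is held — but (l) sets (k) aside: (l) applies — the qualifying period is 205 days, less than the 220 days limit. (m) operates (the reportable unit count is 20, below the 22 limit), but yields to (n): (n) operates against (m): assessed value is $31,500, under the $34,500 limit. (o) is triggered (a current Annual Approval is held), but is set aside by (p): (p) operates against (o): the record's age is 24 years, meeting the 23 years threshold. (d) remains available.
Exception (e)'s conditions are all satisfied: a written security-exemption finding has been issued; the audit relates to a pending investigation. Turning to paragraphs (q)–(r): (q) operates against (e): aggregate throughput is 2,410 units, less than the 3,080 units limit. (r) is inapplicable (the Category C Declaration is not current), so (q) stands. (e) is therefore removed.

No — exception (d) applies; the Pellston Water Board is not required to disclose the audit.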